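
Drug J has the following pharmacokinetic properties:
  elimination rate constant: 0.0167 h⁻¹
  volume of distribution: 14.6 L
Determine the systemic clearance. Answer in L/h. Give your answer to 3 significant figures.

CL = k × Vd = 0.0167 × 14.6 = 0.2438 L/h

0.244 L/h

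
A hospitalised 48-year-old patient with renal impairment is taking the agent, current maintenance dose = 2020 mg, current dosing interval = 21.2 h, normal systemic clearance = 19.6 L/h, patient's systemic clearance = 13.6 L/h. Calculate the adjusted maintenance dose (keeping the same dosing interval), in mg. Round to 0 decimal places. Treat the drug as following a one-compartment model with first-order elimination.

1402 mg

To keep the same average steady-state level, dosing rate must scale with clearance.
CL ratio = 13.6 / 19.6 = 0.6939
New dose (same interval) = 2020 × 0.6939 = 1402 mg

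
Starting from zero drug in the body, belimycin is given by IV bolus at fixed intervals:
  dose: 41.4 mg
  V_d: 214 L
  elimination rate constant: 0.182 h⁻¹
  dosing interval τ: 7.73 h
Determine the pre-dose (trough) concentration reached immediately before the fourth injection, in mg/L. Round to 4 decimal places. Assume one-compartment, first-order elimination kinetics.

0.0618 mg/L

C₀ per dose = Dose / Vd = 41.4 / 214 = 0.1935 mg/L
Fraction remaining after one interval: r = e^(−kτ) = e^(−0.1820 × 7.73) = 0.2449
Before dose 4, 3 doses have been given (aged 1τ, 2τ, 3τ).
C_trough = C₀ × (r + r² + … + r^3) = C₀ × r(1−r^3)/(1−r)
        = 0.1935 × 0.2449 × (1 − 0.01469) / (1 − 0.2449) = 0.06184 mg/L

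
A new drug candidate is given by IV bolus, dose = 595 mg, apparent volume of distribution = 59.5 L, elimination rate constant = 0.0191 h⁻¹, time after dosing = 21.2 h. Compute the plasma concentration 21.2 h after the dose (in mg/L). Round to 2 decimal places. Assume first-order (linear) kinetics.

C₀ = Dose / Vd = 595.0 / 59.5 = 10.00 mg/L
C = C₀ · e^(−k·t) = 10.00 × e^(−0.01910 × 21.2)
  = 10.00 × 0.6670 = 6.670 mg/L

6.67 mg/L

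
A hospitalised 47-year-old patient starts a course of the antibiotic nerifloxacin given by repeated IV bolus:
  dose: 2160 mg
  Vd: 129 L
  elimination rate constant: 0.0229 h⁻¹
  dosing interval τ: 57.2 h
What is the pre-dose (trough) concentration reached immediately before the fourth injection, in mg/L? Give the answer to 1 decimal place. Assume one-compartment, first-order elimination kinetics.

6.1 mg/L

C₀ per dose = Dose / Vd = 2160 / 129 = 16.74 mg/L
Fraction remaining after one interval: r = e^(−kτ) = e^(−0.02290 × 57.2) = 0.2699
Before dose 4, 3 doses have been given (aged 1τ, 2τ, 3τ).
C_trough = C₀ × (r + r² + … + r^3) = C₀ × r(1−r^3)/(1−r)
        = 16.74 × 0.2699 × (1 − 0.01966) / (1 − 0.2699) = 6.067 mg/L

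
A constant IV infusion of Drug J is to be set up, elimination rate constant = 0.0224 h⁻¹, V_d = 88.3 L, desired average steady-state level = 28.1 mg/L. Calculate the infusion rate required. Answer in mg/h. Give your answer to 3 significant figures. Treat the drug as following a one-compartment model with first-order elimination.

CL = k × Vd = 0.02240 × 88.3 = 1.978 L/h
At steady state, infusion rate R₀ = Css × CL = 28.1 × 1.978 = 55.58 mg/h

55.6 mg/h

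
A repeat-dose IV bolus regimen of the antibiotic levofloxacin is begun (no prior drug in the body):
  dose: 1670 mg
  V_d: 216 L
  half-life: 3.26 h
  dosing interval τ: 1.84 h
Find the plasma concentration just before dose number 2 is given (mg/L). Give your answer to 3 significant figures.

5.23 mg/L

C₀ per dose = Dose / Vd = 1670 / 216 = 7.731 mg/L
k = ln2 / t½ = 0.693147 / 3.26 = 0.2126 h⁻¹
Fraction remaining after one interval: r = e^(−kτ) = e^(−0.2126 × 1.84) = 0.6763
Before dose 2, 1 dose has been given (aged 1τ).
C_trough = C₀ × r = 7.731 × 0.6763 = 5.228 mg/L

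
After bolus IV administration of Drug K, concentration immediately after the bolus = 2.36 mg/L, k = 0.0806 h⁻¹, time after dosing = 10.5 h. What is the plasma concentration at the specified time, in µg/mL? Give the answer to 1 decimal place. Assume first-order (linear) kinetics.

C = C₀ · e^(−k·t) = 2.360 × e^(−0.08060 × 10.5)
  = 2.360 × 0.4290 = 1.012 mg/L
(1.012 mg/L = 1.012 µg/mL)

1.0 µg/mL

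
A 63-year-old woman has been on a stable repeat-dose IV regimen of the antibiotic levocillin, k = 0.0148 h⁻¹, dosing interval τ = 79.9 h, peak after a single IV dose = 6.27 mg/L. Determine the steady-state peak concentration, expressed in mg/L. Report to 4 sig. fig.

9.041 mg/L

e^(−kτ) = e^(−0.01480 × 79.9) = 0.3065
Accumulation ratio R = 1 / (1 − e^(−kτ)) = 1 / (1 − 0.3065) = 1.442
Steady-state peak = C₀ × R = 6.27 × 1.442 = 9.041 mg/L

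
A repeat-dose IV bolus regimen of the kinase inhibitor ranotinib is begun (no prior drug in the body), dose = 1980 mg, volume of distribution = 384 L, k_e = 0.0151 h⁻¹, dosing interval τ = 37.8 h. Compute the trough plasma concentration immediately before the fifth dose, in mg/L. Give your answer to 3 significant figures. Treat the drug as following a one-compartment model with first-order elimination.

6.02 mg/L

C₀ per dose = Dose / Vd = 1980 / 384 = 5.156 mg/L
Fraction remaining after one interval: r = e^(−kτ) = e^(−0.01510 × 37.8) = 0.5651
Before dose 5, 4 doses have been given (aged 1τ, 2τ, 3τ, 4τ).
C_trough = C₀ × (r + r² + … + r^4) = C₀ × r(1−r^4)/(1−r)
        = 5.156 × 0.5651 × (1 − 0.1020) / (1 − 0.5651) = 6.016 mg/L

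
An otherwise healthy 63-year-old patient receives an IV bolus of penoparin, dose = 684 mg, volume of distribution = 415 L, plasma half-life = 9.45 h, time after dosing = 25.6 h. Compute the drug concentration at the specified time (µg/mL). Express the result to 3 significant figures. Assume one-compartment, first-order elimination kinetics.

0.252 µg/mL

C₀ = Dose / Vd = 684.0 / 415 = 1.648 mg/L
k = ln2 / t½ = 0.693147 / 9.45 = 0.07335 h⁻¹
C = C₀ · e^(−k·t) = 1.648 × e^(−0.07335 × 25.6)
  = 1.648 × 0.1529 = 0.2520 mg/L
(0.2520 mg/L = 0.2520 µg/mL)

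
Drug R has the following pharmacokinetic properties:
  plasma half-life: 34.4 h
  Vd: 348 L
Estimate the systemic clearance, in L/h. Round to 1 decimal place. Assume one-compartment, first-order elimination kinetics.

k = ln2 / t½ = 0.693147 / 34.4 = 0.02015 h⁻¹
CL = k × Vd = 0.02015 × 348 = 7.012 L/h

7.0 L/h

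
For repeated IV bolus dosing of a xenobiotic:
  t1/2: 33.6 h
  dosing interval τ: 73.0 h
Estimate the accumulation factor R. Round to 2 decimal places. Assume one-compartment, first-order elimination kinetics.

k = ln2 / t½ = 0.693147 / 33.6 = 0.02063 h⁻¹
e^(−kτ) = e^(−0.02063 × 73.0) = 0.2218
Accumulation ratio R = 1 / (1 − e^(−kτ)) = 1 / (1 − 0.2218) = 1.285

1.29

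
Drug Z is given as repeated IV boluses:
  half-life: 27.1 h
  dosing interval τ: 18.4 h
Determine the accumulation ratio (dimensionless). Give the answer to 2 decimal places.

k = ln2 / t½ = 0.693147 / 27.1 = 0.02558 h⁻¹
e^(−kτ) = e^(−0.02558 × 18.4) = 0.6246
Accumulation ratio R = 1 / (1 − e^(−kτ)) = 1 / (1 − 0.6246) = 2.664

2.66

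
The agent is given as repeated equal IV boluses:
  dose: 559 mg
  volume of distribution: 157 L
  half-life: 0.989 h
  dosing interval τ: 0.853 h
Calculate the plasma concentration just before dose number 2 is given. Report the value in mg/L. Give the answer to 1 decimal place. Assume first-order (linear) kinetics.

C₀ per dose = Dose / Vd = 559 / 157 = 3.561 mg/L
k = ln2 / t½ = 0.693147 / 0.989 = 0.7009 h⁻¹
Fraction remaining after one interval: r = e^(−kτ) = e^(−0.7009 × 0.853) = 0.5500
Before dose 2, 1 dose has been given (aged 1τ).
C_trough = C₀ × r = 3.561 × 0.5500 = 1.959 mg/L

2.0 mg/L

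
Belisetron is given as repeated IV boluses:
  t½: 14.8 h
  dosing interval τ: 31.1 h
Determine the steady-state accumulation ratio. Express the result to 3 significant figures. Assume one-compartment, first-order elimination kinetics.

k = ln2 / t½ = 0.693147 / 14.8 = 0.04683 h⁻¹
e^(−kτ) = e^(−0.04683 × 31.1) = 0.2331
Accumulation ratio R = 1 / (1 − e^(−kτ)) = 1 / (1 − 0.2331) = 1.304

1.30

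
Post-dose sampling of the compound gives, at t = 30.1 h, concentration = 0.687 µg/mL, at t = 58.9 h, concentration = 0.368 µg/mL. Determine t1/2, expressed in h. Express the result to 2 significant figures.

k = ln(C₁/C₂) / (t₂ − t₁) = ln(0.687/0.368) / (58.9 − 30.1)
  = 0.6243 / 28.80 = 0.02168 h⁻¹
t½ = ln2 / k = 0.693147 / 0.02168 = 31.97 h

32 h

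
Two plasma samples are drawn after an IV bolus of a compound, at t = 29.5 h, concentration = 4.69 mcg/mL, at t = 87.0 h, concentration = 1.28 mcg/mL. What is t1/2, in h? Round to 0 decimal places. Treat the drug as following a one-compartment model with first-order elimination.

31 h

k = ln(C₁/C₂) / (t₂ − t₁) = ln(4.69/1.28) / (87.0 − 29.5)
  = 1.299 / 57.50 = 0.02259 h⁻¹
t½ = ln2 / k = 0.693147 / 0.02259 = 30.68 h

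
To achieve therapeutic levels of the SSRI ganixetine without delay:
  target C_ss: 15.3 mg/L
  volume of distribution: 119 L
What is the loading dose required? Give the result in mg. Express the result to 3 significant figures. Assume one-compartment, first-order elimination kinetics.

LD = Css × Vd = 15.3 × 119 = 1821 mg

1820 mg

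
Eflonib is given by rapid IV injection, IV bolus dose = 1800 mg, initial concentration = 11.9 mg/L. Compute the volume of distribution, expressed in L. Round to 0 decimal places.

151 L

Vd = Dose / C₀ = 1800 / 11.9 = 151.3 L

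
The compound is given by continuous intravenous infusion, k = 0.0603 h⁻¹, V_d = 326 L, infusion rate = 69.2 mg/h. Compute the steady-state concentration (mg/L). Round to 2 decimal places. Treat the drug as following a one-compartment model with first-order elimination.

CL = k × Vd = 0.06030 × 326 = 19.66 L/h
At steady state Css = R₀ / CL = 69.2 / 19.66 = 3.520 mg/L

3.52 mg/L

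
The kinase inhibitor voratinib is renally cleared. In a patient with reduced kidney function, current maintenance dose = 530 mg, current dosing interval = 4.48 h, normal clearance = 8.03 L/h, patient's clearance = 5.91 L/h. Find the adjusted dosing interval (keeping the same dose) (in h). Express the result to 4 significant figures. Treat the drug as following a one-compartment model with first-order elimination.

6.087 h

To keep the same average steady-state level, dosing rate must scale with clearance.
CL ratio = 5.91 / 8.03 = 0.7360
New interval (same dose) = 4.48 / 0.7360 = 6.087 h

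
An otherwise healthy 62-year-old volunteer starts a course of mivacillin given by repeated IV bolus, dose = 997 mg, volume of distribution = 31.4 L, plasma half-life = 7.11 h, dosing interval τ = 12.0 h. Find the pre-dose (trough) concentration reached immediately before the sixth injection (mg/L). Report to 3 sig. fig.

14.3 mg/L

C₀ per dose = Dose / Vd = 997 / 31.4 = 31.75 mg/L
k = ln2 / t½ = 0.693147 / 7.11 = 0.09749 h⁻¹
Fraction remaining after one interval: r = e^(−kτ) = e^(−0.09749 × 12.0) = 0.3104
Before dose 6, 5 doses have been given (aged 1τ, 2τ, 3τ, 4τ, 5τ).
C_trough = C₀ × (r + r² + … + r^5) = C₀ × r(1−r^5)/(1−r)
        = 31.75 × 0.3104 × (1 − 0.002881) / (1 − 0.3104) = 14.25 mg/L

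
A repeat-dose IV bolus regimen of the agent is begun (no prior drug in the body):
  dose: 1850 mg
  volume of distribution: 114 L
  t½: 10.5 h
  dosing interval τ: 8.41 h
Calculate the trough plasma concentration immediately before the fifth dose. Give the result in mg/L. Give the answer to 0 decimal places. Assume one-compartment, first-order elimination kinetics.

C₀ per dose = Dose / Vd = 1850 / 114 = 16.23 mg/L
k = ln2 / t½ = 0.693147 / 10.5 = 0.06601 h⁻¹
Fraction remaining after one interval: r = e^(−kτ) = e^(−0.06601 × 8.41) = 0.5740
Before dose 5, 4 doses have been given (aged 1τ, 2τ, 3τ, 4τ).
C_trough = C₀ × (r + r² + … + r^4) = C₀ × r(1−r^4)/(1−r)
        = 16.23 × 0.5740 × (1 − 0.1086) / (1 − 0.5740) = 19.49 mg/L

19 mg/L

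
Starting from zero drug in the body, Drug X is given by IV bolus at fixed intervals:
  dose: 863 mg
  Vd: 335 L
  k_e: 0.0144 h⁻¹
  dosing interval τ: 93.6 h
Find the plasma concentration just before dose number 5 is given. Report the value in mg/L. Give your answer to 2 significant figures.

C₀ per dose = Dose / Vd = 863 / 335 = 2.576 mg/L
Fraction remaining after one interval: r = e^(−kτ) = e^(−0.01440 × 93.6) = 0.2598
Before dose 5, 4 doses have been given (aged 1τ, 2τ, 3τ, 4τ).
C_trough = C₀ × (r + r² + … + r^4) = C₀ × r(1−r^4)/(1−r)
        = 2.576 × 0.2598 × (1 − 0.004556) / (1 − 0.2598) = 0.9000 mg/L

0.90 mg/L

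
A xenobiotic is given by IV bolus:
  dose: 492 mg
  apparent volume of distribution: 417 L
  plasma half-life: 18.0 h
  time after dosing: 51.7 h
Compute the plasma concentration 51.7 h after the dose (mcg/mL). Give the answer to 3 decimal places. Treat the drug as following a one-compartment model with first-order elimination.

C₀ = Dose / Vd = 492.0 / 417 = 1.180 mg/L
k = ln2 / t½ = 0.693147 / 18.0 = 0.03851 h⁻¹
C = C₀ · e^(−k·t) = 1.180 × e^(−0.03851 × 51.7)
  = 1.180 × 0.1366 = 0.1612 mg/L
(0.1612 mg/L = 0.1612 mcg/mL)

0.161 mcg/mL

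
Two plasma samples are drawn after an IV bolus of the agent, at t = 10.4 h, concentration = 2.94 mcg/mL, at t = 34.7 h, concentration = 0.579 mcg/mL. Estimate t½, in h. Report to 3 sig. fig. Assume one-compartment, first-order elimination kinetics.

10.4 h

k = ln(C₁/C₂) / (t₂ − t₁) = ln(2.94/0.579) / (34.7 − 10.4)
  = 1.625 / 24.30 = 0.06687 h⁻¹
t½ = ln2 / k = 0.693147 / 0.06687 = 10.37 h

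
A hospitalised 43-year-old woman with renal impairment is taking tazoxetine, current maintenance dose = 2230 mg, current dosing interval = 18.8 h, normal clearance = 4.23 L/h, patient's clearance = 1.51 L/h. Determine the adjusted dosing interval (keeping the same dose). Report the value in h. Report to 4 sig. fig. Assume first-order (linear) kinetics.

To keep the same average steady-state level, dosing rate must scale with clearance.
CL ratio = 1.51 / 4.23 = 0.3570
New interval (same dose) = 18.8 / 0.3570 = 52.66 h

52.66 h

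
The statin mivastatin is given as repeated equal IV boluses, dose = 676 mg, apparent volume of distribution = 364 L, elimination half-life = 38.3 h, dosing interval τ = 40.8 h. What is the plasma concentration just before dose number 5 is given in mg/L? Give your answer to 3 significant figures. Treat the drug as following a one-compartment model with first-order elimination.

C₀ per dose = Dose / Vd = 676 / 364 = 1.857 mg/L
k = ln2 / t½ = 0.693147 / 38.3 = 0.01810 h⁻¹
Fraction remaining after one interval: r = e^(−kτ) = e^(−0.01810 × 40.8) = 0.4778
Before dose 5, 4 doses have been given (aged 1τ, 2τ, 3τ, 4τ).
C_trough = C₀ × (r + r² + … + r^4) = C₀ × r(1−r^4)/(1−r)
        = 1.857 × 0.4778 × (1 − 0.05212) / (1 − 0.4778) = 1.611 mg/L

1.61 mg/L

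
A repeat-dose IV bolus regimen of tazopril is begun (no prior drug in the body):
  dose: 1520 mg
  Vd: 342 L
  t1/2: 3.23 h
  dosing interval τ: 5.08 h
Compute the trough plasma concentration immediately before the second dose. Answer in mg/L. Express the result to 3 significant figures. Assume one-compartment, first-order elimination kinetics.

C₀ per dose = Dose / Vd = 1520 / 342 = 4.444 mg/L
k = ln2 / t½ = 0.693147 / 3.23 = 0.2146 h⁻¹
Fraction remaining after one interval: r = e^(−kτ) = e^(−0.2146 × 5.08) = 0.3362
Before dose 2, 1 dose has been given (aged 1τ).
C_trough = C₀ × r = 4.444 × 0.3362 = 1.494 mg/L

1.49 mg/L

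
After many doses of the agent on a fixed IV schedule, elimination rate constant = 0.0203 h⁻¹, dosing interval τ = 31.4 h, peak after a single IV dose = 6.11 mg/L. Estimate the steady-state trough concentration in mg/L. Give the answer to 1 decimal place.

6.9 mg/L

e^(−kτ) = e^(−0.02030 × 31.4) = 0.5287
Accumulation ratio R = 1 / (1 − e^(−kτ)) = 1 / (1 − 0.5287) = 2.122
Steady-state trough = C₀ × R × e^(−kτ) = 6.11 × 2.122 × 0.5287 = 6.855 mg/L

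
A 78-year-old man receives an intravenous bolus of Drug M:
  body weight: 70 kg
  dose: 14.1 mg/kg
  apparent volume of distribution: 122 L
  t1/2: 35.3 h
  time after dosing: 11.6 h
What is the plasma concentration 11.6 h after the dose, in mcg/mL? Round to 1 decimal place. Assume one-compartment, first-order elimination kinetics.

6.4 mcg/mL

Total dose = 14.1 × 70 = 987.0 mg
C₀ = Dose / Vd = 987.0 / 122 = 8.090 mg/L
k = ln2 / t½ = 0.693147 / 35.3 = 0.01964 h⁻¹
C = C₀ · e^(−k·t) = 8.090 × e^(−0.01964 × 11.6)
  = 8.090 × 0.7963 = 6.442 mg/L
(6.442 mg/L = 6.442 mcg/mL)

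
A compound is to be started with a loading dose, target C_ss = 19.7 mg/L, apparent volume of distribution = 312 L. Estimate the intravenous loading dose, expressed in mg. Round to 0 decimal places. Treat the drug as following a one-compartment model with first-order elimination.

6146 mg

LD = Css × Vd = 19.7 × 312 = 6146 mg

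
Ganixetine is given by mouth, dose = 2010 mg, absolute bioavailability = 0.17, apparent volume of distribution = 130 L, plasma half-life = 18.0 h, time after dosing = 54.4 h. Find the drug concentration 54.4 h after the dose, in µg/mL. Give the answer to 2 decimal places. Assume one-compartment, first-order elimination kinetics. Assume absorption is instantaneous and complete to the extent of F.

0.32 µg/mL

Amount reaching circulation = F × Dose = 0.17 × 2010 = 341.7 mg
C₀ = F·Dose / Vd = 341.7 / 130 = 2.628 mg/L
k = ln2 / t½ = 0.693147 / 18.0 = 0.03851 h⁻¹
C = C₀ · e^(−k·t) = 2.628 × e^(−0.03851 × 54.4)
  = 2.628 × 0.1231 = 0.3235 mg/L
(0.3235 mg/L = 0.3235 µg/mL)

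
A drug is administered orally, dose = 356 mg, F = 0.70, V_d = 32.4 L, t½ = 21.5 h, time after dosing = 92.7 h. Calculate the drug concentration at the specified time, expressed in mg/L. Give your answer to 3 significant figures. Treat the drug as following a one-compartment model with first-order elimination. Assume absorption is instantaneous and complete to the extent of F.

Amount reaching circulation = F × Dose = 0.70 × 356.0 = 249.2 mg
C₀ = F·Dose / Vd = 249.2 / 32.4 = 7.691 mg/L
k = ln2 / t½ = 0.693147 / 21.5 = 0.03224 h⁻¹
C = C₀ · e^(−k·t) = 7.691 × e^(−0.03224 × 92.7)
  = 7.691 × 0.05036 = 0.3873 mg/L

0.387 mg/L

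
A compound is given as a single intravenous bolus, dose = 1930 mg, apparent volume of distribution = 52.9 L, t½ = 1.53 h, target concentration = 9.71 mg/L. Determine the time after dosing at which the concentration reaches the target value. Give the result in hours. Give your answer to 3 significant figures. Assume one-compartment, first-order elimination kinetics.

2.92 h

C₀ = Dose / Vd = 1930 / 52.9 = 36.48 mg/L
k = ln2 / t½ = 0.693147 / 1.53 = 0.4530 h⁻¹
t = ln(C₀ / C) / k = ln(36.48 / 9.71) / 0.4530
  = ln(3.757) / 0.4530 = 1.324 / 0.4530 = 2.923 h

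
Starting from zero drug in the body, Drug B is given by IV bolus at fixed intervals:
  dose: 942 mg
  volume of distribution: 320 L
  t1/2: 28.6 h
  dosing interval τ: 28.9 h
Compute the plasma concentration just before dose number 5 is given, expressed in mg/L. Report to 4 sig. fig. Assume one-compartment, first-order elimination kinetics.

2.725 mg/L

C₀ per dose = Dose / Vd = 942 / 320 = 2.944 mg/L
k = ln2 / t½ = 0.693147 / 28.6 = 0.02424 h⁻¹
Fraction remaining after one interval: r = e^(−kτ) = e^(−0.02424 × 28.9) = 0.4963
Before dose 5, 4 doses have been given (aged 1τ, 2τ, 3τ, 4τ).
C_trough = C₀ × (r + r² + … + r^4) = C₀ × r(1−r^4)/(1−r)
        = 2.944 × 0.4963 × (1 − 0.06067) / (1 − 0.4963) = 2.725 mg/L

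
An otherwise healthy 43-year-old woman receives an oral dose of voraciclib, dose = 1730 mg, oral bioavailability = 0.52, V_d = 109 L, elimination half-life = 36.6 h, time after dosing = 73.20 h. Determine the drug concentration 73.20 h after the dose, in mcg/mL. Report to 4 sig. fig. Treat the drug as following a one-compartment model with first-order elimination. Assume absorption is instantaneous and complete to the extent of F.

Amount reaching circulation = F × Dose = 0.52 × 1730 = 899.6 mg
C₀ = F·Dose / Vd = 899.6 / 109 = 8.253 mg/L
k = ln2 / t½ = 0.693147 / 36.6 = 0.01894 h⁻¹
t / t½ = 73.20 / 36.6 = 2 half-lives
C = C₀ × (1/2)^2 = 8.253 × 0.2500 = 2.063 mg/L
(2.063 mg/L = 2.063 mcg/mL)

2.063 mcg/mL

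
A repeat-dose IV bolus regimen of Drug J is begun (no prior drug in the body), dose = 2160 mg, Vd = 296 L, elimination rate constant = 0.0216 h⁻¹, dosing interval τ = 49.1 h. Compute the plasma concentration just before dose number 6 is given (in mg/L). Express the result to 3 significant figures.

3.85 mg/L

C₀ per dose = Dose / Vd = 2160 / 296 = 7.297 mg/L
Fraction remaining after one interval: r = e^(−kτ) = e^(−0.02160 × 49.1) = 0.3463
Before dose 6, 5 doses have been given (aged 1τ, 2τ, 3τ, 4τ, 5τ).
C_trough = C₀ × (r + r² + … + r^5) = C₀ × r(1−r^5)/(1−r)
        = 7.297 × 0.3463 × (1 − 0.004980) / (1 − 0.3463) = 3.846 mg/L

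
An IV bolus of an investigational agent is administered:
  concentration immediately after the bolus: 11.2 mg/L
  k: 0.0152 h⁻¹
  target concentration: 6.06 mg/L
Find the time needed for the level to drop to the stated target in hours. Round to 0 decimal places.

t = ln(C₀ / C) / k = ln(11.20 / 6.06) / 0.01520
  = ln(1.848) / 0.01520 = 0.6141 / 0.01520 = 40.40 h

40 h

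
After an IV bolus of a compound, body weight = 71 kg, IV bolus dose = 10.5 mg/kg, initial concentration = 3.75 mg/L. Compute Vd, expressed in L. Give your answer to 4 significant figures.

198.8 L

Dose = 10.5 × 71 = 745.5 mg
Vd = Dose / C₀ = 745.5 / 3.75 = 198.8 L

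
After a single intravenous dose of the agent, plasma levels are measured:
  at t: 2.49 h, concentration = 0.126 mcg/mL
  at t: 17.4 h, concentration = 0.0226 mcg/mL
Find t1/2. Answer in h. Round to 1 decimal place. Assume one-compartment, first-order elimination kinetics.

k = ln(C₁/C₂) / (t₂ − t₁) = ln(0.126/0.0226) / (17.4 − 2.49)
  = 1.718 / 14.91 = 0.1152 h⁻¹
t½ = ln2 / k = 0.693147 / 0.1152 = 6.017 h

6.0 h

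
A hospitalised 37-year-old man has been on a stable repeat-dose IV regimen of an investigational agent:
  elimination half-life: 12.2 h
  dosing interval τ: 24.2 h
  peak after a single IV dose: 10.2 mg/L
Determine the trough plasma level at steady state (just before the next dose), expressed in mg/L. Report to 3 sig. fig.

3.45 mg/L

k = ln2 / t½ = 0.693147 / 12.2 = 0.05682 h⁻¹
e^(−kτ) = e^(−0.05682 × 24.2) = 0.2528
Accumulation ratio R = 1 / (1 − e^(−kτ)) = 1 / (1 − 0.2528) = 1.338
Steady-state trough = C₀ × R × e^(−kτ) = 10.2 × 1.338 × 0.2528 = 3.450 mg/L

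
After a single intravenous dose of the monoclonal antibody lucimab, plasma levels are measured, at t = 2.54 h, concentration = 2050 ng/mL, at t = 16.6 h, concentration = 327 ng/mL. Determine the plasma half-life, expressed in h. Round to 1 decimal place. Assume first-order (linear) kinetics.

5.3 h

k = ln(C₁/C₂) / (t₂ − t₁) = ln(2050/327) / (16.6 − 2.54)
  = 1.836 / 14.06 = 0.1306 h⁻¹
t½ = ln2 / k = 0.693147 / 0.1306 = 5.307 h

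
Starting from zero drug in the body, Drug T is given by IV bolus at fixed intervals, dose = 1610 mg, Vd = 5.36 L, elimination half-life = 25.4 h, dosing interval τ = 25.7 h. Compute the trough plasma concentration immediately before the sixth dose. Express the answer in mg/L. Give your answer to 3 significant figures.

287 mg/L

C₀ per dose = Dose / Vd = 1610 / 5.36 = 300.4 mg/L
k = ln2 / t½ = 0.693147 / 25.4 = 0.02729 h⁻¹
Fraction remaining after one interval: r = e^(−kτ) = e^(−0.02729 × 25.7) = 0.4959
Before dose 6, 5 doses have been given (aged 1τ, 2τ, 3τ, 4τ, 5τ).
C_trough = C₀ × (r + r² + … + r^5) = C₀ × r(1−r^5)/(1−r)
        = 300.4 × 0.4959 × (1 − 0.02999) / (1 − 0.4959) = 286.7 mg/L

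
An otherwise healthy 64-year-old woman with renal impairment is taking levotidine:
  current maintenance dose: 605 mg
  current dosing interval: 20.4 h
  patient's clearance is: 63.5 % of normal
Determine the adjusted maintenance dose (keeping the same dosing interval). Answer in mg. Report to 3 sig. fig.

384 mg

To keep the same average steady-state level, dosing rate must scale with clearance.
CL ratio = 63.5 / 100 = 0.6350
New dose (same interval) = 605 × 0.6350 = 384.2 mg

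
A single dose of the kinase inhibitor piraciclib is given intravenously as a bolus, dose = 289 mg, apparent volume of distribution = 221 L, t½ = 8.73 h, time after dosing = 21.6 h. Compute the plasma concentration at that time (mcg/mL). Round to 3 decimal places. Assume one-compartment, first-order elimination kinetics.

0.235 mcg/mL

C₀ = Dose / Vd = 289.0 / 221 = 1.308 mg/L
k = ln2 / t½ = 0.693147 / 8.73 = 0.07940 h⁻¹
C = C₀ · e^(−k·t) = 1.308 × e^(−0.07940 × 21.6)
  = 1.308 × 0.1800 = 0.2354 mg/L
(0.2354 mg/L = 0.2354 mcg/mL)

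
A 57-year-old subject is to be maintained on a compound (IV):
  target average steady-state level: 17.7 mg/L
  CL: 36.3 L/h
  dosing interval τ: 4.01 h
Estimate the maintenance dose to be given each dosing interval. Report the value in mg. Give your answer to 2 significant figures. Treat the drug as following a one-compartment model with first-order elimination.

2600 mg

At steady state, Dose/τ = Css × CL.
Dose = Css × CL × τ = 17.7 × 36.30 × 4.01 = 2576 mg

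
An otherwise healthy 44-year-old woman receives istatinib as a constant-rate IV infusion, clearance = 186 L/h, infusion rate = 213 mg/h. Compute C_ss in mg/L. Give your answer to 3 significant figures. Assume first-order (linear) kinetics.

1.15 mg/L

At steady state Css = R₀ / CL = 213 / 186.0 = 1.145 mg/L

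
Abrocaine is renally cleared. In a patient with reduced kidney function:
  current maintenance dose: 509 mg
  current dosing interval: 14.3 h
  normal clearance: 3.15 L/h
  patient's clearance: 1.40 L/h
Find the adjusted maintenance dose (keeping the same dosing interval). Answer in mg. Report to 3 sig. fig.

226 mg

To keep the same average steady-state level, dosing rate must scale with clearance.
CL ratio = 1.40 / 3.15 = 0.4444
New dose (same interval) = 509 × 0.4444 = 226.2 mg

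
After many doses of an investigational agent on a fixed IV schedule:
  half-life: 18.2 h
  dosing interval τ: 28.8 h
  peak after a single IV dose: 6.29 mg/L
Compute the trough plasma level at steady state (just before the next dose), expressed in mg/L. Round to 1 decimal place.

3.2 mg/L

k = ln2 / t½ = 0.693147 / 18.2 = 0.03809 h⁻¹
e^(−kτ) = e^(−0.03809 × 28.8) = 0.3339
Accumulation ratio R = 1 / (1 − e^(−kτ)) = 1 / (1 − 0.3339) = 1.501
Steady-state trough = C₀ × R × e^(−kτ) = 6.29 × 1.501 × 0.3339 = 3.152 mg/L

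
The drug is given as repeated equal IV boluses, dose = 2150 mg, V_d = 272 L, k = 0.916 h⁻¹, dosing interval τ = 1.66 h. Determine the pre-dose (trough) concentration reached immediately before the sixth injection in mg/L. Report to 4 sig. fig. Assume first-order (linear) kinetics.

C₀ per dose = Dose / Vd = 2150 / 272 = 7.904 mg/L
Fraction remaining after one interval: r = e^(−kτ) = e^(−0.9160 × 1.66) = 0.2186
Before dose 6, 5 doses have been given (aged 1τ, 2τ, 3τ, 4τ, 5τ).
C_trough = C₀ × (r + r² + … + r^5) = C₀ × r(1−r^5)/(1−r)
        = 7.904 × 0.2186 × (1 − 0.0004992) / (1 − 0.2186) = 2.210 mg/L

2.210 mg/L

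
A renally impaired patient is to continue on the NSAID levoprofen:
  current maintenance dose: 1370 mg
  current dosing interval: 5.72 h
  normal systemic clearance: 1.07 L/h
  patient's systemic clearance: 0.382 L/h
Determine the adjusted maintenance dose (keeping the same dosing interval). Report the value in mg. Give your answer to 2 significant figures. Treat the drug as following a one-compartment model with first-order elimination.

To keep the same average steady-state level, dosing rate must scale with clearance.
CL ratio = 0.382 / 1.07 = 0.3570
New dose (same interval) = 1370 × 0.3570 = 489.1 mg

490 mg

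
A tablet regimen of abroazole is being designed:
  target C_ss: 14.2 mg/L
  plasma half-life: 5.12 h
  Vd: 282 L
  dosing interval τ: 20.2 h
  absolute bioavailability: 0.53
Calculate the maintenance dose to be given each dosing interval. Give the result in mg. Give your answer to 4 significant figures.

k = ln2 / t½ = 0.693147 / 5.12 = 0.1354 h⁻¹
CL = k × Vd = 0.1354 × 282 = 38.18 L/h
At steady state, F × (Dose/τ) = Css × CL.
Dose = Css × CL × τ / F = 14.2 × 38.18 × 20.2 / 0.53 = 20660 mg

20660 mg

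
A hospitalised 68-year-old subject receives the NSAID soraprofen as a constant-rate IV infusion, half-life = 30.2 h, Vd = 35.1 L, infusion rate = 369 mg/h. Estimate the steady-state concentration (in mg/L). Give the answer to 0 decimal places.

k = ln2 / t½ = 0.693147 / 30.2 = 0.02295 h⁻¹
CL = k × Vd = 0.02295 × 35.1 = 0.8055 L/h
At steady state Css = R₀ / CL = 369 / 0.8055 = 458.1 mg/L

458 mg/L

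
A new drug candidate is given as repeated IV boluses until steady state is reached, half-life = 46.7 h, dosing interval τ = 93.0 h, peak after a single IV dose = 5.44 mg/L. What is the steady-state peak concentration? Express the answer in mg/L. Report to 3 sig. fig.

7.27 mg/L

k = ln2 / t½ = 0.693147 / 46.7 = 0.01484 h⁻¹
e^(−kτ) = e^(−0.01484 × 93.0) = 0.2515
Accumulation ratio R = 1 / (1 − e^(−kτ)) = 1 / (1 − 0.2515) = 1.336
Steady-state peak = C₀ × R = 5.44 × 1.336 = 7.268 mg/L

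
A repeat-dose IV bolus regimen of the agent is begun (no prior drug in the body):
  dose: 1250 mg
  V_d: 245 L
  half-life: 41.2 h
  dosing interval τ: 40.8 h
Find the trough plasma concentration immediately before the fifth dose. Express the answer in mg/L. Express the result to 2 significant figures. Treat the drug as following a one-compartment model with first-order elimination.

4.8 mg/L

C₀ per dose = Dose / Vd = 1250 / 245 = 5.102 mg/L
k = ln2 / t½ = 0.693147 / 41.2 = 0.01682 h⁻¹
Fraction remaining after one interval: r = e^(−kτ) = e^(−0.01682 × 40.8) = 0.5035
Before dose 5, 4 doses have been given (aged 1τ, 2τ, 3τ, 4τ).
C_trough = C₀ × (r + r² + … + r^4) = C₀ × r(1−r^4)/(1−r)
        = 5.102 × 0.5035 × (1 − 0.06427) / (1 − 0.5035) = 4.841 mg/L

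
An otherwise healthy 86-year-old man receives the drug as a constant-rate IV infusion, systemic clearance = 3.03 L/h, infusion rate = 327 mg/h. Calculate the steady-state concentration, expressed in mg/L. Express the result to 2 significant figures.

110 mg/L

At steady state Css = R₀ / CL = 327 / 3.030 = 107.9 mg/L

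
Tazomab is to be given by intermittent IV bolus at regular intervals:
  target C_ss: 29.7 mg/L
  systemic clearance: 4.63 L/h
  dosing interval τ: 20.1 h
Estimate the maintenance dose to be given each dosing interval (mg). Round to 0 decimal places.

At steady state, Dose/τ = Css × CL.
Dose = Css × CL × τ = 29.7 × 4.630 × 20.1 = 2764 mg

2764 mg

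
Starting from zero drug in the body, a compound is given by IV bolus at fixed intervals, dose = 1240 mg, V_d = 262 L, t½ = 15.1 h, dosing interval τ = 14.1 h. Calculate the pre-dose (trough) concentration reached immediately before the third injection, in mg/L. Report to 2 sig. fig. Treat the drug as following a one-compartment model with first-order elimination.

3.8 mg/L

C₀ per dose = Dose / Vd = 1240 / 262 = 4.733 mg/L
k = ln2 / t½ = 0.693147 / 15.1 = 0.04590 h⁻¹
Fraction remaining after one interval: r = e^(−kτ) = e^(−0.04590 × 14.1) = 0.5235
Before dose 3, 2 doses have been given (aged 1τ, 2τ).
C_trough = C₀ × (r + r²) = 4.733 × (0.5235 + 0.2741) = 3.775 mg/L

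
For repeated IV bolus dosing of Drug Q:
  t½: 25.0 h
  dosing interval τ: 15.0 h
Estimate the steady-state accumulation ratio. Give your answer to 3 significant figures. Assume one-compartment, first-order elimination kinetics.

2.94

k = ln2 / t½ = 0.693147 / 25.0 = 0.02773 h⁻¹
e^(−kτ) = e^(−0.02773 × 15.0) = 0.6597
Accumulation ratio R = 1 / (1 − e^(−kτ)) = 1 / (1 − 0.6597) = 2.939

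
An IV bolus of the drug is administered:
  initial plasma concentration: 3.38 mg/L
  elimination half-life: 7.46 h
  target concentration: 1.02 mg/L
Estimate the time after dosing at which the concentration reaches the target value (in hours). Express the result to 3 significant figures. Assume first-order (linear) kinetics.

k = ln2 / t½ = 0.693147 / 7.46 = 0.09292 h⁻¹
t = ln(C₀ / C) / k = ln(3.380 / 1.02) / 0.09292
  = ln(3.314) / 0.09292 = 1.198 / 0.09292 = 12.89 h

12.9 h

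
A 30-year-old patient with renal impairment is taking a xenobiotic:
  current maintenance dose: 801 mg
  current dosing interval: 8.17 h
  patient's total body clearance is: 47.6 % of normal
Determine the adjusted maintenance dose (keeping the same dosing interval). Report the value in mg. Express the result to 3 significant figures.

381 mg

To keep the same average steady-state level, dosing rate must scale with clearance.
CL ratio = 47.6 / 100 = 0.4760
New dose (same interval) = 801 × 0.4760 = 381.3 mg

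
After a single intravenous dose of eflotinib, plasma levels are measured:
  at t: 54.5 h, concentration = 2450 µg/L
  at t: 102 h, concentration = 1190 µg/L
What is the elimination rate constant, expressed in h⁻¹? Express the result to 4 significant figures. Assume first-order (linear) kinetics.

k = ln(C₁/C₂) / (t₂ − t₁) = ln(2450/1190) / (102 − 54.5)
  = 0.7221 / 47.50 = 0.01520 h⁻¹

0.01520 h⁻¹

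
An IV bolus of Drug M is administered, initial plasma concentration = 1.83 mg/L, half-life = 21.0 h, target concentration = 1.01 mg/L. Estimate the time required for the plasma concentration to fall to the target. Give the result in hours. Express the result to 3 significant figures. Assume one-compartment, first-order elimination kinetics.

k = ln2 / t½ = 0.693147 / 21.0 = 0.03301 h⁻¹
t = ln(C₀ / C) / k = ln(1.830 / 1.01) / 0.03301
  = ln(1.812) / 0.03301 = 0.5944 / 0.03301 = 18.01 h

18.0 h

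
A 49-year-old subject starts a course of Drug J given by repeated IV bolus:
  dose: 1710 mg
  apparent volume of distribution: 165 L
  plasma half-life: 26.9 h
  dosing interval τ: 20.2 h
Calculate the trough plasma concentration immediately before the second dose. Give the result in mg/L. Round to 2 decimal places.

6.16 mg/L

C₀ per dose = Dose / Vd = 1710 / 165 = 10.36 mg/L
k = ln2 / t½ = 0.693147 / 26.9 = 0.02577 h⁻¹
Fraction remaining after one interval: r = e^(−kτ) = e^(−0.02577 × 20.2) = 0.5942
Before dose 2, 1 dose has been given (aged 1τ).
C_trough = C₀ × r = 10.36 × 0.5942 = 6.156 mg/L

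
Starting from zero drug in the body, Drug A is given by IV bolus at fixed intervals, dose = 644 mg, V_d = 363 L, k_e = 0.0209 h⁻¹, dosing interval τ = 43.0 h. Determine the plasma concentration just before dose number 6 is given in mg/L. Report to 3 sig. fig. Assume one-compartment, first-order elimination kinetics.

C₀ per dose = Dose / Vd = 644 / 363 = 1.774 mg/L
Fraction remaining after one interval: r = e^(−kτ) = e^(−0.02090 × 43.0) = 0.4071
Before dose 6, 5 doses have been given (aged 1τ, 2τ, 3τ, 4τ, 5τ).
C_trough = C₀ × (r + r² + … + r^5) = C₀ × r(1−r^5)/(1−r)
        = 1.774 × 0.4071 × (1 − 0.01118) / (1 − 0.4071) = 1.204 mg/L

1.20 mg/L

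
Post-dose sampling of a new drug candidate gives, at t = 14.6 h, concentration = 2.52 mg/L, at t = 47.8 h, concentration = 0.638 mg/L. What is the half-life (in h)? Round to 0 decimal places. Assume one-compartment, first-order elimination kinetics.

k = ln(C₁/C₂) / (t₂ − t₁) = ln(2.52/0.638) / (47.8 − 14.6)
  = 1.374 / 33.20 = 0.04139 h⁻¹
t½ = ln2 / k = 0.693147 / 0.04139 = 16.75 h

17 h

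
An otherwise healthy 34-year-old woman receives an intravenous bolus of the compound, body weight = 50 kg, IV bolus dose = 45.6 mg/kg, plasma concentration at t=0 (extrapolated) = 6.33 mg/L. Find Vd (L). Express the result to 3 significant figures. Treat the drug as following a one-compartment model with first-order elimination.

360 L

Dose = 45.6 × 50 = 2280 mg
Vd = Dose / C₀ = 2280 / 6.33 = 360.2 L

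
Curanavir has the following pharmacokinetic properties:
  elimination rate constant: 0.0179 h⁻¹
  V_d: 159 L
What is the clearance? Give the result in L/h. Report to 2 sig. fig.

2.8 L/h

CL = k × Vd = 0.0179 × 159 = 2.846 L/h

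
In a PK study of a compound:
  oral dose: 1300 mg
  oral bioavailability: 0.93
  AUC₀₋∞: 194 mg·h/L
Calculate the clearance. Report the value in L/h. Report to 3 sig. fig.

CL = F·Dose / AUC = 0.93 × 1300 / 194 = 6.232 L/h

6.23 L/h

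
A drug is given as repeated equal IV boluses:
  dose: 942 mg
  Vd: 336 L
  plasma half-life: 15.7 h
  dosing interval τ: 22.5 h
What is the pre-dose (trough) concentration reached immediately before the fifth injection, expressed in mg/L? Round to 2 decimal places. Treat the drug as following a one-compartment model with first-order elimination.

1.62 mg/L

C₀ per dose = Dose / Vd = 942 / 336 = 2.804 mg/L
k = ln2 / t½ = 0.693147 / 15.7 = 0.04415 h⁻¹
Fraction remaining after one interval: r = e^(−kτ) = e^(−0.04415 × 22.5) = 0.3703
Before dose 5, 4 doses have been given (aged 1τ, 2τ, 3τ, 4τ).
C_trough = C₀ × (r + r² + … + r^4) = C₀ × r(1−r^4)/(1−r)
        = 2.804 × 0.3703 × (1 − 0.01880) / (1 − 0.3703) = 1.618 mg/L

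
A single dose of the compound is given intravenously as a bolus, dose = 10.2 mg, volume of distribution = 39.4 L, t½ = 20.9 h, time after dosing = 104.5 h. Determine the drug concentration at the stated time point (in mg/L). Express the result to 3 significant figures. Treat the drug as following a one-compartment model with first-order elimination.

0.00809 mg/L

C₀ = Dose / Vd = 10.20 / 39.4 = 0.2589 mg/L
k = ln2 / t½ = 0.693147 / 20.9 = 0.03316 h⁻¹
t / t½ = 104.5 / 20.9 = 5 half-lives
C = C₀ × (1/2)^5 = 0.2589 × 0.03125 = 0.008091 mg/L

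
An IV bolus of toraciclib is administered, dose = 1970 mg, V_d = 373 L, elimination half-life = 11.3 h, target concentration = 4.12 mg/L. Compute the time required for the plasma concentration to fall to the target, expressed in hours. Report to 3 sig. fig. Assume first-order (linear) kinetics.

4.05 h

C₀ = Dose / Vd = 1970 / 373 = 5.282 mg/L
k = ln2 / t½ = 0.693147 / 11.3 = 0.06134 h⁻¹
t = ln(C₀ / C) / k = ln(5.282 / 4.12) / 0.06134
  = ln(1.282) / 0.06134 = 0.2484 / 0.06134 = 4.050 h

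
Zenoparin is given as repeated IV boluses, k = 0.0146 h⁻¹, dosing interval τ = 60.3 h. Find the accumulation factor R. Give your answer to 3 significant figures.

e^(−kτ) = e^(−0.01460 × 60.3) = 0.4146
Accumulation ratio R = 1 / (1 − e^(−kτ)) = 1 / (1 − 0.4146) = 1.708

1.71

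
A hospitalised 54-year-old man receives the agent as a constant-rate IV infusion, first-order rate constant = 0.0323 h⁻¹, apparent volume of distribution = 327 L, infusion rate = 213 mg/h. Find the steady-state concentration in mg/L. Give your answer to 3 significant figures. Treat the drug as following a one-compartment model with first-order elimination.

CL = k × Vd = 0.03230 × 327 = 10.56 L/h
At steady state Css = R₀ / CL = 213 / 10.56 = 20.17 mg/L

20.2 mg/L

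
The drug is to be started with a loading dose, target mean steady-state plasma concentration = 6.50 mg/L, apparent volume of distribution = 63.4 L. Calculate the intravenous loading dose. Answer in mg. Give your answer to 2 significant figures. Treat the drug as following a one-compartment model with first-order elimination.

LD = Css × Vd = 6.50 × 63.4 = 412.1 mg

410 mg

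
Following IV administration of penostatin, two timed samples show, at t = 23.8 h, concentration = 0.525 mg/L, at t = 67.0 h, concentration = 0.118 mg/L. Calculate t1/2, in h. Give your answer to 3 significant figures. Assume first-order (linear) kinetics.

20.1 h

k = ln(C₁/C₂) / (t₂ − t₁) = ln(0.525/0.118) / (67.0 − 23.8)
  = 1.493 / 43.20 = 0.03456 h⁻¹
t½ = ln2 / k = 0.693147 / 0.03456 = 20.06 h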